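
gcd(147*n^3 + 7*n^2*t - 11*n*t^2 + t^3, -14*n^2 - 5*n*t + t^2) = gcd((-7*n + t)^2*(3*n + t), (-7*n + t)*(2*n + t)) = -7*n + t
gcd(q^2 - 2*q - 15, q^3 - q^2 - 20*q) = q - 5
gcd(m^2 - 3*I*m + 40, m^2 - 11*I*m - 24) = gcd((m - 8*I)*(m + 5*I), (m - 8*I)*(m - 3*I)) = m - 8*I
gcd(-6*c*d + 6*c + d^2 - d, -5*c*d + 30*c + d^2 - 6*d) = 1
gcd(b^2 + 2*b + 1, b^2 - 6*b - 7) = b + 1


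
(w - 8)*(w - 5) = w^2 - 13*w + 40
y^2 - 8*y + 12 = (y - 6)*(y - 2)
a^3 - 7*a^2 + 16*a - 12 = (a - 3)*(a - 2)^2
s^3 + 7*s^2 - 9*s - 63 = (s - 3)*(s + 3)*(s + 7)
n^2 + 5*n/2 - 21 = (n - 7/2)*(n + 6)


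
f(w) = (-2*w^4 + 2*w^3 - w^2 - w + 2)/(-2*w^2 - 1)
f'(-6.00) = -13.04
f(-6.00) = 41.81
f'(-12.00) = -25.01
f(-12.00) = 155.91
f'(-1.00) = -4.11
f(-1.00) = 0.67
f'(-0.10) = -0.09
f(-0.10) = -2.05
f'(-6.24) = -13.51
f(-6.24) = 44.99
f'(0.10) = 1.85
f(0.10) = -1.85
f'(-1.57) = -4.72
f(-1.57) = 3.17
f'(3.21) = 5.39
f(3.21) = 7.30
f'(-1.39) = -4.49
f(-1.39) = 2.34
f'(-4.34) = -9.75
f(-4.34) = 22.90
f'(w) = 4*w*(-2*w^4 + 2*w^3 - w^2 - w + 2)/(-2*w^2 - 1)^2 + (-8*w^3 + 6*w^2 - 2*w - 1)/(-2*w^2 - 1)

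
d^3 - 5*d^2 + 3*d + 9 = (d - 3)^2*(d + 1)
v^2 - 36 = (v - 6)*(v + 6)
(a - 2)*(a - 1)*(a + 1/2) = a^3 - 5*a^2/2 + a/2 + 1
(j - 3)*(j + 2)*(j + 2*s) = j^3 + 2*j^2*s - j^2 - 2*j*s - 6*j - 12*s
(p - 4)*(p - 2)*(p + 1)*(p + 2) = p^4 - 3*p^3 - 8*p^2 + 12*p + 16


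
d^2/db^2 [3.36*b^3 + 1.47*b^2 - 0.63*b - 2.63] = 20.16*b + 2.94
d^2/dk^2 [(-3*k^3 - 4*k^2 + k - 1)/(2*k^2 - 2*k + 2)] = 3*(-k^3 + 6*k^2 - 3*k - 1)/(k^6 - 3*k^5 + 6*k^4 - 7*k^3 + 6*k^2 - 3*k + 1)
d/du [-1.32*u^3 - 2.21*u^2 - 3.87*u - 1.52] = -3.96*u^2 - 4.42*u - 3.87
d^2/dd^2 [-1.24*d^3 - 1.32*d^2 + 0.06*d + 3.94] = -7.44*d - 2.64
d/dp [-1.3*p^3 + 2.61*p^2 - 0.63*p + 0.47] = -3.9*p^2 + 5.22*p - 0.63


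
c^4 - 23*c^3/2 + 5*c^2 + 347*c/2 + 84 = (c - 8)*(c - 7)*(c + 1/2)*(c + 3)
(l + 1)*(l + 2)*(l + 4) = l^3 + 7*l^2 + 14*l + 8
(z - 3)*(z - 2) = z^2 - 5*z + 6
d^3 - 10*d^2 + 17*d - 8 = (d - 8)*(d - 1)^2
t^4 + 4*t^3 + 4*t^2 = t^2*(t + 2)^2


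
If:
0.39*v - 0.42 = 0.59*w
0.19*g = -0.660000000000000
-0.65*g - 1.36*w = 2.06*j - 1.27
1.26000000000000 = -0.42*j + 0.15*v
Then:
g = -3.47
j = -0.67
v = 6.53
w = 3.61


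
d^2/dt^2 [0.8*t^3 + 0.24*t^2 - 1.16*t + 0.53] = 4.8*t + 0.48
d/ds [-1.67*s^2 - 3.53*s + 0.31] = -3.34*s - 3.53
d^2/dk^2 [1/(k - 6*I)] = 2/(k - 6*I)^3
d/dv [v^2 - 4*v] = 2*v - 4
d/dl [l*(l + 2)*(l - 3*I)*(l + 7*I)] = 4*l^3 + l^2*(6 + 12*I) + l*(42 + 16*I) + 42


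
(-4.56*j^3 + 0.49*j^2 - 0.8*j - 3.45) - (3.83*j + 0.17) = -4.56*j^3 + 0.49*j^2 - 4.63*j - 3.62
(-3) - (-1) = -2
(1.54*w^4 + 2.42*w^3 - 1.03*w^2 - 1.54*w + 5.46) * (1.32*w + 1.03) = 2.0328*w^5 + 4.7806*w^4 + 1.133*w^3 - 3.0937*w^2 + 5.621*w + 5.6238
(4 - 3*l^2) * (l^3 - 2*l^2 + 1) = -3*l^5 + 6*l^4 + 4*l^3 - 11*l^2 + 4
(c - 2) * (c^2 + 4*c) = c^3 + 2*c^2 - 8*c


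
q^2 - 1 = (q - 1)*(q + 1)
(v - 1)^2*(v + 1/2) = v^3 - 3*v^2/2 + 1/2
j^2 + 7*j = j*(j + 7)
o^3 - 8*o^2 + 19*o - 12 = (o - 4)*(o - 3)*(o - 1)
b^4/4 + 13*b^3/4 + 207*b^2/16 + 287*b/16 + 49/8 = (b/4 + 1/2)*(b + 1/2)*(b + 7/2)*(b + 7)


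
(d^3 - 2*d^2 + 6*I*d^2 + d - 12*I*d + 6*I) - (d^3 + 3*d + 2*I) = -2*d^2 + 6*I*d^2 - 2*d - 12*I*d + 4*I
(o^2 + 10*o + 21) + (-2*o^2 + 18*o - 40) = -o^2 + 28*o - 19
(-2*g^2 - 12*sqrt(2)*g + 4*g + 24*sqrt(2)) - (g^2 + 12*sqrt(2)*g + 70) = -3*g^2 - 24*sqrt(2)*g + 4*g - 70 + 24*sqrt(2)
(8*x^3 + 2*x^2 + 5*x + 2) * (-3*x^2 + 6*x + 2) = -24*x^5 + 42*x^4 + 13*x^3 + 28*x^2 + 22*x + 4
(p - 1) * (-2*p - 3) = -2*p^2 - p + 3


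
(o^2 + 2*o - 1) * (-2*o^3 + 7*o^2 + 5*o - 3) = -2*o^5 + 3*o^4 + 21*o^3 - 11*o + 3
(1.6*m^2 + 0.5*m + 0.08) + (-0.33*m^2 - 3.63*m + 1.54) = 1.27*m^2 - 3.13*m + 1.62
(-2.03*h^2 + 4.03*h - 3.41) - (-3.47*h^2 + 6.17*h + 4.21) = 1.44*h^2 - 2.14*h - 7.62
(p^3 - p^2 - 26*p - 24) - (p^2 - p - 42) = p^3 - 2*p^2 - 25*p + 18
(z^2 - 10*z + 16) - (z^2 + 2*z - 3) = 19 - 12*z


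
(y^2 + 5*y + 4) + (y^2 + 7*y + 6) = 2*y^2 + 12*y + 10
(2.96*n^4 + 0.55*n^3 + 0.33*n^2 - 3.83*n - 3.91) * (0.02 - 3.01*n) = -8.9096*n^5 - 1.5963*n^4 - 0.9823*n^3 + 11.5349*n^2 + 11.6925*n - 0.0782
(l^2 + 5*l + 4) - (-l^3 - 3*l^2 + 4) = l^3 + 4*l^2 + 5*l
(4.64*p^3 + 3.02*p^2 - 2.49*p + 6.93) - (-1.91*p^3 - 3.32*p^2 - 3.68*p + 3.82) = 6.55*p^3 + 6.34*p^2 + 1.19*p + 3.11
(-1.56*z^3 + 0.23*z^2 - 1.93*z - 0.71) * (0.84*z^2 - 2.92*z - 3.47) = -1.3104*z^5 + 4.7484*z^4 + 3.1204*z^3 + 4.2411*z^2 + 8.7703*z + 2.4637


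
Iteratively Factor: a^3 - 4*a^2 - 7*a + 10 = (a + 2)*(a^2 - 6*a + 5) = (a - 5)*(a + 2)*(a - 1)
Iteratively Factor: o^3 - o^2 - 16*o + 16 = (o - 1)*(o^2 - 16) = (o - 1)*(o + 4)*(o - 4)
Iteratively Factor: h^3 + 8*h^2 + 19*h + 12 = (h + 3)*(h^2 + 5*h + 4) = (h + 3)*(h + 4)*(h + 1)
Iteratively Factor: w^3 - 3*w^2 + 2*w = (w - 1)*(w^2 - 2*w) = (w - 2)*(w - 1)*(w)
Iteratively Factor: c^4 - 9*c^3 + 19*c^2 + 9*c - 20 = (c - 4)*(c^3 - 5*c^2 - c + 5) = (c - 5)*(c - 4)*(c^2 - 1) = (c - 5)*(c - 4)*(c - 1)*(c + 1)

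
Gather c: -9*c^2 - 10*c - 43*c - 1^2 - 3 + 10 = -9*c^2 - 53*c + 6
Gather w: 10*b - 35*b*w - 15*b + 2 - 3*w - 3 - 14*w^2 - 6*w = -5*b - 14*w^2 + w*(-35*b - 9) - 1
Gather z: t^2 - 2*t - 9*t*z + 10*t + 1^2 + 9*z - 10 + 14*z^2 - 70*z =t^2 + 8*t + 14*z^2 + z*(-9*t - 61) - 9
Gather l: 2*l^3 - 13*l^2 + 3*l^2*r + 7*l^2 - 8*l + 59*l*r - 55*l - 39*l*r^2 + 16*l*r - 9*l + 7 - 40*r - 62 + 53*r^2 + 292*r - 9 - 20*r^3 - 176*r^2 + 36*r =2*l^3 + l^2*(3*r - 6) + l*(-39*r^2 + 75*r - 72) - 20*r^3 - 123*r^2 + 288*r - 64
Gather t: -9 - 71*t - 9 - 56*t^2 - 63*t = -56*t^2 - 134*t - 18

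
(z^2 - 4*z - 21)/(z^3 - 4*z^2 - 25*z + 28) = (z + 3)/(z^2 + 3*z - 4)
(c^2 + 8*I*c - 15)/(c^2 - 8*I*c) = (c^2 + 8*I*c - 15)/(c*(c - 8*I))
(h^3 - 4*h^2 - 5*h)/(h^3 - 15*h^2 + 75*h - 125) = h*(h + 1)/(h^2 - 10*h + 25)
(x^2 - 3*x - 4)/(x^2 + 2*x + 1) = (x - 4)/(x + 1)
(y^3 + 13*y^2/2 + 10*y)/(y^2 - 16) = y*(2*y + 5)/(2*(y - 4))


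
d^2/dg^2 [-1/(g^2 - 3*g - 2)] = 2*(-g^2 + 3*g + (2*g - 3)^2 + 2)/(-g^2 + 3*g + 2)^3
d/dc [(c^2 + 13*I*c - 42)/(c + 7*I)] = 1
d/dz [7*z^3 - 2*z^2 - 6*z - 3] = 21*z^2 - 4*z - 6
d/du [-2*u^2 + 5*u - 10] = 5 - 4*u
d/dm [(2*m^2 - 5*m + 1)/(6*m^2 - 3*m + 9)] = 2*(4*m^2 + 4*m - 7)/(3*(4*m^4 - 4*m^3 + 13*m^2 - 6*m + 9))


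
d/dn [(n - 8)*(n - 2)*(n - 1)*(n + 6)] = 4*n^3 - 15*n^2 - 80*n + 140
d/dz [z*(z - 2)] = 2*z - 2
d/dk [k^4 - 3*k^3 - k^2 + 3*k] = 4*k^3 - 9*k^2 - 2*k + 3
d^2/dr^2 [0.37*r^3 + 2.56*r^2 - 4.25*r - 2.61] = 2.22*r + 5.12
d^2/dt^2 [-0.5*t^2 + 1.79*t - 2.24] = -1.00000000000000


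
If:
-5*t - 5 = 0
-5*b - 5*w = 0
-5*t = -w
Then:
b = 5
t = -1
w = -5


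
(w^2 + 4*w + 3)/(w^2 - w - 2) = (w + 3)/(w - 2)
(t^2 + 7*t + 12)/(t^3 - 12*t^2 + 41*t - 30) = (t^2 + 7*t + 12)/(t^3 - 12*t^2 + 41*t - 30)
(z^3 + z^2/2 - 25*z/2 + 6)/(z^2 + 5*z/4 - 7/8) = 4*(z^2 + z - 12)/(4*z + 7)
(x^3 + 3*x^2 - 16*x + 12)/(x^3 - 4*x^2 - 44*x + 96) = (x - 1)/(x - 8)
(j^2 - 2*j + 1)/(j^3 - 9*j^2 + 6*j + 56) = (j^2 - 2*j + 1)/(j^3 - 9*j^2 + 6*j + 56)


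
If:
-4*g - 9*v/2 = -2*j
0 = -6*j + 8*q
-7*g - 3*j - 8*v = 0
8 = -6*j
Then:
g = -236/3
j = -4/3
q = -1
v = 208/3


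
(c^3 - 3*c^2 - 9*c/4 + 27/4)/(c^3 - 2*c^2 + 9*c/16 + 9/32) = 8*(2*c^2 - 3*c - 9)/(16*c^2 - 8*c - 3)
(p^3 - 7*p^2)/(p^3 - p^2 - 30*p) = p*(7 - p)/(-p^2 + p + 30)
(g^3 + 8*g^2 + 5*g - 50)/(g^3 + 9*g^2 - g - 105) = (g^2 + 3*g - 10)/(g^2 + 4*g - 21)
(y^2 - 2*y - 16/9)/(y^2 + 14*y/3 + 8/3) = (y - 8/3)/(y + 4)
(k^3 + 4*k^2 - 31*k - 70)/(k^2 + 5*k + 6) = (k^2 + 2*k - 35)/(k + 3)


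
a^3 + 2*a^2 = a^2*(a + 2)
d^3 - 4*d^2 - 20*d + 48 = (d - 6)*(d - 2)*(d + 4)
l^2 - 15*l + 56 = (l - 8)*(l - 7)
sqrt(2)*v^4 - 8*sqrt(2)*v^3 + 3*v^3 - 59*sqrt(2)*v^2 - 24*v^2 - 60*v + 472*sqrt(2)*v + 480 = (v - 8)*(v - 5*sqrt(2))*(v + 6*sqrt(2))*(sqrt(2)*v + 1)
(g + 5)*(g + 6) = g^2 + 11*g + 30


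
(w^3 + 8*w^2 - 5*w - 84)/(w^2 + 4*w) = w + 4 - 21/w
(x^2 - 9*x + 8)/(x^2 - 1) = (x - 8)/(x + 1)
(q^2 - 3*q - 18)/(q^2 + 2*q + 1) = (q^2 - 3*q - 18)/(q^2 + 2*q + 1)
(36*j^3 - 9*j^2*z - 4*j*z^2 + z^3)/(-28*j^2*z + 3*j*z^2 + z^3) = (-9*j^2 + z^2)/(z*(7*j + z))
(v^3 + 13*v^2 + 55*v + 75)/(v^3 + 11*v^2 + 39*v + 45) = (v + 5)/(v + 3)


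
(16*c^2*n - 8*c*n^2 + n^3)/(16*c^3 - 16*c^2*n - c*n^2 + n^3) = n*(4*c - n)/(4*c^2 - 3*c*n - n^2)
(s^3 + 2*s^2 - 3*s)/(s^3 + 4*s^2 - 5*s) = (s + 3)/(s + 5)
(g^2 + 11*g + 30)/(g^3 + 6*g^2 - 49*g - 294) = (g + 5)/(g^2 - 49)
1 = 1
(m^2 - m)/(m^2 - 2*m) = (m - 1)/(m - 2)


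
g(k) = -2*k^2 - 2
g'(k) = -4*k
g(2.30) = -12.58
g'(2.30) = -9.20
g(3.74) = -29.98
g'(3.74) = -14.96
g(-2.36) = -13.14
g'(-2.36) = 9.44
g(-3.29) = -23.65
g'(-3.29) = 13.16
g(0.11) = -2.02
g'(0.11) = -0.44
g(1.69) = -7.71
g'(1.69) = -6.76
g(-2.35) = -13.04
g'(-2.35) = 9.40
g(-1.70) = -7.78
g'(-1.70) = 6.80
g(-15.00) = -452.00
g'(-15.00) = 60.00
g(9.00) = -164.00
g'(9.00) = -36.00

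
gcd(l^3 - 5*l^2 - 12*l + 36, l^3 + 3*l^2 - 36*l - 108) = l^2 - 3*l - 18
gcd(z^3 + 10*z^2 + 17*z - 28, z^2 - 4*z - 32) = z + 4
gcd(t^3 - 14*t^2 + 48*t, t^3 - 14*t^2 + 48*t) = t^3 - 14*t^2 + 48*t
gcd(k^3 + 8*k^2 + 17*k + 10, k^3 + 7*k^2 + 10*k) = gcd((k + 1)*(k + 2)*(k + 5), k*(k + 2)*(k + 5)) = k^2 + 7*k + 10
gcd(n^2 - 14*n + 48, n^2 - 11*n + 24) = n - 8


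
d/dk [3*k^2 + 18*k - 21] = 6*k + 18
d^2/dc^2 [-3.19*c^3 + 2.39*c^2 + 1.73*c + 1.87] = 4.78 - 19.14*c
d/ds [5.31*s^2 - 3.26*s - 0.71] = 10.62*s - 3.26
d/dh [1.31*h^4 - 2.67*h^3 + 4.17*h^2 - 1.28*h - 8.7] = 5.24*h^3 - 8.01*h^2 + 8.34*h - 1.28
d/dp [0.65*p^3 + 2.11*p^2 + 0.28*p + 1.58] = 1.95*p^2 + 4.22*p + 0.28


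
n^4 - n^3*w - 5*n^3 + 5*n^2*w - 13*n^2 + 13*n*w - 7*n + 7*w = (n - 7)*(n + 1)^2*(n - w)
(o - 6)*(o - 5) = o^2 - 11*o + 30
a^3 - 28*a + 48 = (a - 4)*(a - 2)*(a + 6)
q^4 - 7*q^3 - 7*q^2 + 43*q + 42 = (q - 7)*(q - 3)*(q + 1)*(q + 2)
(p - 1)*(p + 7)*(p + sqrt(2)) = p^3 + sqrt(2)*p^2 + 6*p^2 - 7*p + 6*sqrt(2)*p - 7*sqrt(2)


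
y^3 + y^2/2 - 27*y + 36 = (y - 4)*(y - 3/2)*(y + 6)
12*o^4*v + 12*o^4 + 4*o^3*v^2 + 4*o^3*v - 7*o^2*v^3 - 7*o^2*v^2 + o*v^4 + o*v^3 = (-6*o + v)*(-2*o + v)*(o + v)*(o*v + o)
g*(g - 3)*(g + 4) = g^3 + g^2 - 12*g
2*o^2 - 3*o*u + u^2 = (-2*o + u)*(-o + u)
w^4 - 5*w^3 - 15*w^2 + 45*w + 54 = (w - 6)*(w - 3)*(w + 1)*(w + 3)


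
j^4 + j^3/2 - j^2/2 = j^2*(j - 1/2)*(j + 1)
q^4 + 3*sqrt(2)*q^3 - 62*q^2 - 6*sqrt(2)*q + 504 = (q - 3*sqrt(2))^2*(q + 2*sqrt(2))*(q + 7*sqrt(2))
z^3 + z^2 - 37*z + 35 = (z - 5)*(z - 1)*(z + 7)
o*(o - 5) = o^2 - 5*o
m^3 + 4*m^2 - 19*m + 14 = (m - 2)*(m - 1)*(m + 7)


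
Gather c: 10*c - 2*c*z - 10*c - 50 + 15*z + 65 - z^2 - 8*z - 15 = -2*c*z - z^2 + 7*z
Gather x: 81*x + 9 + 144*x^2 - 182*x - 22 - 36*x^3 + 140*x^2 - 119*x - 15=-36*x^3 + 284*x^2 - 220*x - 28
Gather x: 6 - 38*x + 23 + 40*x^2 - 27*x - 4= 40*x^2 - 65*x + 25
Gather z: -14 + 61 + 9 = 56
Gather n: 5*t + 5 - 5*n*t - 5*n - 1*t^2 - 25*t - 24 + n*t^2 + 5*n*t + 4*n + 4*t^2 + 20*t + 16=n*(t^2 - 1) + 3*t^2 - 3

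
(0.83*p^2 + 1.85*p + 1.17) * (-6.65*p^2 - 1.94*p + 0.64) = -5.5195*p^4 - 13.9127*p^3 - 10.8383*p^2 - 1.0858*p + 0.7488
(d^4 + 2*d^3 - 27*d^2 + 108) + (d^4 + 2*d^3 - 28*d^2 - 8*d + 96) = 2*d^4 + 4*d^3 - 55*d^2 - 8*d + 204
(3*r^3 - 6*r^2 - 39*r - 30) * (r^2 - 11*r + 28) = 3*r^5 - 39*r^4 + 111*r^3 + 231*r^2 - 762*r - 840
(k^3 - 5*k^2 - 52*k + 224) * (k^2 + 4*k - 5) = k^5 - k^4 - 77*k^3 + 41*k^2 + 1156*k - 1120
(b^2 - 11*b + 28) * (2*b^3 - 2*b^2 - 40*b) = 2*b^5 - 24*b^4 + 38*b^3 + 384*b^2 - 1120*b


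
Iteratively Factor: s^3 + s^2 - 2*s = (s)*(s^2 + s - 2) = s*(s + 2)*(s - 1)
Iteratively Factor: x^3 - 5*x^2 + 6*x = (x - 3)*(x^2 - 2*x) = (x - 3)*(x - 2)*(x)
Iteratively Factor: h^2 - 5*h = (h)*(h - 5)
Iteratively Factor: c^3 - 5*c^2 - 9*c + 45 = (c - 3)*(c^2 - 2*c - 15) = (c - 5)*(c - 3)*(c + 3)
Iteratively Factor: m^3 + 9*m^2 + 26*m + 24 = (m + 2)*(m^2 + 7*m + 12) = (m + 2)*(m + 4)*(m + 3)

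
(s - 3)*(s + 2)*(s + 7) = s^3 + 6*s^2 - 13*s - 42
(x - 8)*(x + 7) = x^2 - x - 56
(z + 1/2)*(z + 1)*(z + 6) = z^3 + 15*z^2/2 + 19*z/2 + 3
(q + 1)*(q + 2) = q^2 + 3*q + 2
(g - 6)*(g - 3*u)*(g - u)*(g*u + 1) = g^4*u - 4*g^3*u^2 - 6*g^3*u + g^3 + 3*g^2*u^3 + 24*g^2*u^2 - 4*g^2*u - 6*g^2 - 18*g*u^3 + 3*g*u^2 + 24*g*u - 18*u^2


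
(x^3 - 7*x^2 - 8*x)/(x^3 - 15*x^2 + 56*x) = (x + 1)/(x - 7)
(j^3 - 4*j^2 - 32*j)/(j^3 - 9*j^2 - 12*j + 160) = j/(j - 5)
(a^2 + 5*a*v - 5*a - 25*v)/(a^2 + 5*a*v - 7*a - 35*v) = (a - 5)/(a - 7)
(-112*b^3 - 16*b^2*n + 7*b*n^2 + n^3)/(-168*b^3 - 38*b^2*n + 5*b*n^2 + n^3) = (4*b - n)/(6*b - n)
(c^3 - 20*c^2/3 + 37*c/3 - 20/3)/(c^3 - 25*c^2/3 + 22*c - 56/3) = (3*c^2 - 8*c + 5)/(3*c^2 - 13*c + 14)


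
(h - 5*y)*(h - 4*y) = h^2 - 9*h*y + 20*y^2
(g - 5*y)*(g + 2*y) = g^2 - 3*g*y - 10*y^2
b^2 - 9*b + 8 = (b - 8)*(b - 1)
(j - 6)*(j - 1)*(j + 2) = j^3 - 5*j^2 - 8*j + 12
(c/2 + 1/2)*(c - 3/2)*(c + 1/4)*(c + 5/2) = c^4/2 + 9*c^3/8 - 9*c^2/8 - 71*c/32 - 15/32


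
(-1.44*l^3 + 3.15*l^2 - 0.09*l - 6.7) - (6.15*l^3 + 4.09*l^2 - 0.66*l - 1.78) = -7.59*l^3 - 0.94*l^2 + 0.57*l - 4.92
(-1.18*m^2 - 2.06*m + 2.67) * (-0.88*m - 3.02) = 1.0384*m^3 + 5.3764*m^2 + 3.8716*m - 8.0634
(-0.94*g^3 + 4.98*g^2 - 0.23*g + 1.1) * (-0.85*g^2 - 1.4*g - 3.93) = 0.799*g^5 - 2.917*g^4 - 3.0823*g^3 - 20.1844*g^2 - 0.6361*g - 4.323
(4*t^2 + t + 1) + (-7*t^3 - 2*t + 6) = -7*t^3 + 4*t^2 - t + 7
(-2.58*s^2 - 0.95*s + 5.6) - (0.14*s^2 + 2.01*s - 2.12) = -2.72*s^2 - 2.96*s + 7.72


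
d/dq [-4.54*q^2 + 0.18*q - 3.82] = 0.18 - 9.08*q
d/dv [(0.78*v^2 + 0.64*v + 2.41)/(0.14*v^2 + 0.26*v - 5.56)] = (0.1132*v^2 - 9.3484*v - 4.185)/(0.0196*v^4 + 0.0728*v^3 - 1.4892*v^2 - 2.8912*v + 30.9136)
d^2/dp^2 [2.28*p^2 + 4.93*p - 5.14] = 4.56000000000000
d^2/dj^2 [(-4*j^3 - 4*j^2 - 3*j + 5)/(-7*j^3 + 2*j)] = 2*(196*j^6 + 609*j^5 - 1302*j^4 + 58*j^3 + 210*j^2 - 20)/(j^3*(343*j^6 - 294*j^4 + 84*j^2 - 8))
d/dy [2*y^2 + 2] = 4*y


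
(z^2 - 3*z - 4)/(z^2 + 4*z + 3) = (z - 4)/(z + 3)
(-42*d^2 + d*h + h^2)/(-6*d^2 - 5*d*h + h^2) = (7*d + h)/(d + h)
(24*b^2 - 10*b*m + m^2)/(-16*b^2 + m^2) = (-6*b + m)/(4*b + m)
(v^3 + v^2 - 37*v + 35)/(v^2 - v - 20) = (v^2 + 6*v - 7)/(v + 4)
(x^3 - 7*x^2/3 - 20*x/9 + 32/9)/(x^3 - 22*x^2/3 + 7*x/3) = (9*x^3 - 21*x^2 - 20*x + 32)/(3*x*(3*x^2 - 22*x + 7))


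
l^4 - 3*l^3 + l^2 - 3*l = l*(l - 3)*(l - I)*(l + I)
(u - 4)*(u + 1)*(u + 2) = u^3 - u^2 - 10*u - 8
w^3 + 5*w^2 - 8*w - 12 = (w - 2)*(w + 1)*(w + 6)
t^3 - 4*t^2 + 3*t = t*(t - 3)*(t - 1)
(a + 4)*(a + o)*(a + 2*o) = a^3 + 3*a^2*o + 4*a^2 + 2*a*o^2 + 12*a*o + 8*o^2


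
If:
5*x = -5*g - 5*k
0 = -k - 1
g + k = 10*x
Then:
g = 1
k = -1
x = 0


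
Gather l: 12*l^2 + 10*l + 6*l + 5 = 12*l^2 + 16*l + 5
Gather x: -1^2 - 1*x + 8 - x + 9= 16 - 2*x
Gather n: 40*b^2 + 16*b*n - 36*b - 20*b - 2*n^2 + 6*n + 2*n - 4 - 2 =40*b^2 - 56*b - 2*n^2 + n*(16*b + 8) - 6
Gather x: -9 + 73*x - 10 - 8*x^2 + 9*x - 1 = -8*x^2 + 82*x - 20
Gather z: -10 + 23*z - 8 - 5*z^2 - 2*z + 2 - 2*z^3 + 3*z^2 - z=-2*z^3 - 2*z^2 + 20*z - 16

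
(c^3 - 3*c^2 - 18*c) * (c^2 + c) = c^5 - 2*c^4 - 21*c^3 - 18*c^2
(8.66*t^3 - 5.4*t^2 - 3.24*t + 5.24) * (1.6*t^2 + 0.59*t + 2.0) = 13.856*t^5 - 3.5306*t^4 + 8.95*t^3 - 4.3276*t^2 - 3.3884*t + 10.48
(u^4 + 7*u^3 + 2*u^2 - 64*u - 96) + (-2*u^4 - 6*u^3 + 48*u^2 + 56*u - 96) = -u^4 + u^3 + 50*u^2 - 8*u - 192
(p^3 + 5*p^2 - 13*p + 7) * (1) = p^3 + 5*p^2 - 13*p + 7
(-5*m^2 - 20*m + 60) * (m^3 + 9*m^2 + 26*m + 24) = -5*m^5 - 65*m^4 - 250*m^3 - 100*m^2 + 1080*m + 1440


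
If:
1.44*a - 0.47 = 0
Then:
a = 0.33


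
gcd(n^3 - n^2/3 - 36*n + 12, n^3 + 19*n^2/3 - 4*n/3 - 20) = n + 6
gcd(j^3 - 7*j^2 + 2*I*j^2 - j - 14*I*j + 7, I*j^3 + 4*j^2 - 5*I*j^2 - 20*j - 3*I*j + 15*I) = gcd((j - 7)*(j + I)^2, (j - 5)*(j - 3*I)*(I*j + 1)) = 1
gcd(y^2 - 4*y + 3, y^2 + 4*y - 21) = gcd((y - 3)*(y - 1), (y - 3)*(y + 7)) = y - 3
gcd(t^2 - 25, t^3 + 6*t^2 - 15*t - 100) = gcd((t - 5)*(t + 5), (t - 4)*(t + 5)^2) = t + 5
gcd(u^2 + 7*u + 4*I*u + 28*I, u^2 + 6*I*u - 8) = u + 4*I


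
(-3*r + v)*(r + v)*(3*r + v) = -9*r^3 - 9*r^2*v + r*v^2 + v^3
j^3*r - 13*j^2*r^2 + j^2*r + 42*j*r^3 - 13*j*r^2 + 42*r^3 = (j - 7*r)*(j - 6*r)*(j*r + r)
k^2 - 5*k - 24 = (k - 8)*(k + 3)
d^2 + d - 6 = (d - 2)*(d + 3)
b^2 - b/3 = b*(b - 1/3)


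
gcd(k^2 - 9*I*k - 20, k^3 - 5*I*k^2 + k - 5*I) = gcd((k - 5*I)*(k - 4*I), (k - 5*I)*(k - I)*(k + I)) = k - 5*I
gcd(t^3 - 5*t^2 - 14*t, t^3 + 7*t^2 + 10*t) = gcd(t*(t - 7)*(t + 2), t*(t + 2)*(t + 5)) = t^2 + 2*t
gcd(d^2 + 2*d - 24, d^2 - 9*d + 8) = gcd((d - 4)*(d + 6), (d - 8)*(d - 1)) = 1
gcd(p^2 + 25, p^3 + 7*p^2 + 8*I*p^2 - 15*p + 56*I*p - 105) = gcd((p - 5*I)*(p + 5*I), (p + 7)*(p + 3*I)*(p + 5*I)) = p + 5*I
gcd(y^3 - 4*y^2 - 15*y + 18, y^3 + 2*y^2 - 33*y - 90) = y^2 - 3*y - 18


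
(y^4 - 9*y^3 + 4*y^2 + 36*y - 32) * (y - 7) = y^5 - 16*y^4 + 67*y^3 + 8*y^2 - 284*y + 224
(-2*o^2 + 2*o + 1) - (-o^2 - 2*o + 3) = -o^2 + 4*o - 2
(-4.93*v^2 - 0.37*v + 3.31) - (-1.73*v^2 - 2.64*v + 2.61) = -3.2*v^2 + 2.27*v + 0.7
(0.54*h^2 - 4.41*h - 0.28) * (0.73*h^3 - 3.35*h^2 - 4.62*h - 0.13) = 0.3942*h^5 - 5.0283*h^4 + 12.0743*h^3 + 21.242*h^2 + 1.8669*h + 0.0364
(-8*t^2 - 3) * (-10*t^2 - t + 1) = 80*t^4 + 8*t^3 + 22*t^2 + 3*t - 3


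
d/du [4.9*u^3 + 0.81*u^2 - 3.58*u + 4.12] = 14.7*u^2 + 1.62*u - 3.58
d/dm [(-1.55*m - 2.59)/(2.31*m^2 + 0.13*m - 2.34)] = (3.5805*m^2 + 11.9658*m + 3.9637)/(5.3361*m^4 + 0.6006*m^3 - 10.7939*m^2 - 0.6084*m + 5.4756)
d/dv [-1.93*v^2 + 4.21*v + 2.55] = 4.21 - 3.86*v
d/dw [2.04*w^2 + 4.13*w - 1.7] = 4.08*w + 4.13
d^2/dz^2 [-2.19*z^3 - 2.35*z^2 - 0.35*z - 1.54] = -13.14*z - 4.7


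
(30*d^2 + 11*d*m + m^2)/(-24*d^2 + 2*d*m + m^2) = (-5*d - m)/(4*d - m)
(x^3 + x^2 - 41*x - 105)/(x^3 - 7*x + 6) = (x^2 - 2*x - 35)/(x^2 - 3*x + 2)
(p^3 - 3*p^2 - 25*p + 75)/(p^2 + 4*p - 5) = (p^2 - 8*p + 15)/(p - 1)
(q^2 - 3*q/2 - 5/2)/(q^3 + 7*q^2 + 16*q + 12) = (2*q^2 - 3*q - 5)/(2*(q^3 + 7*q^2 + 16*q + 12))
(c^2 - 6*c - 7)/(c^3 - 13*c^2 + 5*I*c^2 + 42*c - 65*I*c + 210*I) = (c + 1)/(c^2 + c*(-6 + 5*I) - 30*I)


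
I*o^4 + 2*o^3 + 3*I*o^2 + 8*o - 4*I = (o - 2*I)*(o - I)*(o + 2*I)*(I*o + 1)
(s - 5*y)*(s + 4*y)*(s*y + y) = s^3*y - s^2*y^2 + s^2*y - 20*s*y^3 - s*y^2 - 20*y^3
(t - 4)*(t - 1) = t^2 - 5*t + 4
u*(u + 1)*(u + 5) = u^3 + 6*u^2 + 5*u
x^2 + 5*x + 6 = (x + 2)*(x + 3)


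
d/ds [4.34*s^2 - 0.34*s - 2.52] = 8.68*s - 0.34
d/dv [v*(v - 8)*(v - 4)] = 3*v^2 - 24*v + 32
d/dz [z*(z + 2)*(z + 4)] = 3*z^2 + 12*z + 8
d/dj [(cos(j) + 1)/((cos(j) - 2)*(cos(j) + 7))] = (cos(j)^2 + 2*cos(j) + 19)*sin(j)/((cos(j) - 2)^2*(cos(j) + 7)^2)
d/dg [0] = 0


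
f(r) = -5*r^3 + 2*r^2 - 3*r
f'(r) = -15*r^2 + 4*r - 3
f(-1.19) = 14.83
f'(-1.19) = -29.00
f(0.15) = -0.42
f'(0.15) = -2.74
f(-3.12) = 180.69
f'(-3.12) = -161.50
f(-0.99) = 9.78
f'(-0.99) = -21.66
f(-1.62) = 31.37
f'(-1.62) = -48.85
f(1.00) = -6.00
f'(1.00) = -14.00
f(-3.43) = 235.59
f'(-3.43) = -193.19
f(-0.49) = 2.54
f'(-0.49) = -8.56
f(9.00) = -3510.00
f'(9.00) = -1182.00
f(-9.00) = 3834.00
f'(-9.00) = -1254.00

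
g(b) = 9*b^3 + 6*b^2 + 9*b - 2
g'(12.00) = 4041.00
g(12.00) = 16522.00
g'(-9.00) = 2088.00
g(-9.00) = -6158.00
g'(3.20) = 323.88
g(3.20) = 383.15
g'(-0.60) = 11.52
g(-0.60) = -7.18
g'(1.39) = 77.85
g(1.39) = 46.27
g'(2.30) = 179.43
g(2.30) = 159.94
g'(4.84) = 699.57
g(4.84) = 1202.53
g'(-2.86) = 195.53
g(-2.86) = -189.21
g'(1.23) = 64.61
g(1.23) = 34.90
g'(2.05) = 147.07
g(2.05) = 119.20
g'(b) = 27*b^2 + 12*b + 9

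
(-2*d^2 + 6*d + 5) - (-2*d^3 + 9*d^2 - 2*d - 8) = 2*d^3 - 11*d^2 + 8*d + 13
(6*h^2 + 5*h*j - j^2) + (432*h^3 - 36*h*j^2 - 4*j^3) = 432*h^3 + 6*h^2 - 36*h*j^2 + 5*h*j - 4*j^3 - j^2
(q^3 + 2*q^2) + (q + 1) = q^3 + 2*q^2 + q + 1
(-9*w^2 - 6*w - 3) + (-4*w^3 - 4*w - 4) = -4*w^3 - 9*w^2 - 10*w - 7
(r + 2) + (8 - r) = 10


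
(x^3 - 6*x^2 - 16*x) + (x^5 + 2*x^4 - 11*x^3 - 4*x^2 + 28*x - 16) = x^5 + 2*x^4 - 10*x^3 - 10*x^2 + 12*x - 16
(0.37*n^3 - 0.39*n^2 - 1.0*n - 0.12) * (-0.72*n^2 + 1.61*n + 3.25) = -0.2664*n^5 + 0.8765*n^4 + 1.2946*n^3 - 2.7911*n^2 - 3.4432*n - 0.39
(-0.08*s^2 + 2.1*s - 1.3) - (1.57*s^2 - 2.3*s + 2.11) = -1.65*s^2 + 4.4*s - 3.41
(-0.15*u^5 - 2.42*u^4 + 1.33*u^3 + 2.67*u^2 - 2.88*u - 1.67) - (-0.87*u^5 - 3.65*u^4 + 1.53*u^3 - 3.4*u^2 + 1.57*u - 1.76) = 0.72*u^5 + 1.23*u^4 - 0.2*u^3 + 6.07*u^2 - 4.45*u + 0.0900000000000001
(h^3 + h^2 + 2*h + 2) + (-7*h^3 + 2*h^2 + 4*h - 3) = -6*h^3 + 3*h^2 + 6*h - 1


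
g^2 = g^2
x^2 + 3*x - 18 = (x - 3)*(x + 6)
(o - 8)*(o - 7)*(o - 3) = o^3 - 18*o^2 + 101*o - 168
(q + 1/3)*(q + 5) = q^2 + 16*q/3 + 5/3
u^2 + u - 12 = (u - 3)*(u + 4)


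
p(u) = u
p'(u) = 1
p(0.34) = 0.34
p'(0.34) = 1.00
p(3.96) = 3.96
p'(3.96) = 1.00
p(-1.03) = -1.03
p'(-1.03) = 1.00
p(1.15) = 1.15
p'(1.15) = 1.00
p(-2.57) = -2.57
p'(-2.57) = 1.00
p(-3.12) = -3.12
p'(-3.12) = 1.00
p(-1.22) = -1.22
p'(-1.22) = 1.00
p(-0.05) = -0.05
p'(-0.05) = 1.00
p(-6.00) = -6.00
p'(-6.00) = 1.00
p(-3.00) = -3.00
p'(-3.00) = 1.00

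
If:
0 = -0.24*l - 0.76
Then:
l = -3.17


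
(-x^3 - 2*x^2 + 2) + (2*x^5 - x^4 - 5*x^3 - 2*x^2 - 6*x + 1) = 2*x^5 - x^4 - 6*x^3 - 4*x^2 - 6*x + 3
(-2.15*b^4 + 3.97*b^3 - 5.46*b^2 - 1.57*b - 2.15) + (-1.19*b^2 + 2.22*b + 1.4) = -2.15*b^4 + 3.97*b^3 - 6.65*b^2 + 0.65*b - 0.75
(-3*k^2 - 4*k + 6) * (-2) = 6*k^2 + 8*k - 12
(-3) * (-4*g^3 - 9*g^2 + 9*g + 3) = 12*g^3 + 27*g^2 - 27*g - 9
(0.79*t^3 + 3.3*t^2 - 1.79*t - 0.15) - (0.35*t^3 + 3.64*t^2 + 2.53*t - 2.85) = 0.44*t^3 - 0.34*t^2 - 4.32*t + 2.7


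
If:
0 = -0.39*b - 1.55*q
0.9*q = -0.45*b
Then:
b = 0.00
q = 0.00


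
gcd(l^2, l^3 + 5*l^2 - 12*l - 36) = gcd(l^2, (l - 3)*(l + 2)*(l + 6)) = 1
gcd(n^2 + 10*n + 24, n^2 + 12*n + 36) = n + 6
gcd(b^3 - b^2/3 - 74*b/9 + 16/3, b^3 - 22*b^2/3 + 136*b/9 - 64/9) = b^2 - 10*b/3 + 16/9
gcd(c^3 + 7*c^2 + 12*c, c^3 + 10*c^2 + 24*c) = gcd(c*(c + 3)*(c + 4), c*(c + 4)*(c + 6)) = c^2 + 4*c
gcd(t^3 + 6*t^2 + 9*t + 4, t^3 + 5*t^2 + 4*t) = t^2 + 5*t + 4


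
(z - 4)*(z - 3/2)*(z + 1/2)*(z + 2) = z^4 - 3*z^3 - 27*z^2/4 + 19*z/2 + 6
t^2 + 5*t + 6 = (t + 2)*(t + 3)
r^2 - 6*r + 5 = (r - 5)*(r - 1)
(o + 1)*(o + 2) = o^2 + 3*o + 2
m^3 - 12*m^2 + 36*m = m*(m - 6)^2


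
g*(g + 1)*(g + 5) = g^3 + 6*g^2 + 5*g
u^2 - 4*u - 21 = (u - 7)*(u + 3)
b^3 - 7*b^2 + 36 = (b - 6)*(b - 3)*(b + 2)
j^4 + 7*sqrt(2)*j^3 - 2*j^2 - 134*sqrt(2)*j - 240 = (j - 3*sqrt(2))*(j + sqrt(2))*(j + 4*sqrt(2))*(j + 5*sqrt(2))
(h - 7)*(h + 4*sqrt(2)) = h^2 - 7*h + 4*sqrt(2)*h - 28*sqrt(2)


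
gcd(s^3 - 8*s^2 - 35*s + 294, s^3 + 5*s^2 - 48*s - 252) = s^2 - s - 42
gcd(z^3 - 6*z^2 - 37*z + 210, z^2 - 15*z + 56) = z - 7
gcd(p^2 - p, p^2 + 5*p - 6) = p - 1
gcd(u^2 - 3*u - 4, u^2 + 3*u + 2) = u + 1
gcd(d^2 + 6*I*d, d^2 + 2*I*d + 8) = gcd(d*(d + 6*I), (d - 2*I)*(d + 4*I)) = 1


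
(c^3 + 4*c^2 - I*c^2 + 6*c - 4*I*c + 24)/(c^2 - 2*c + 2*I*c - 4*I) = (c^2 + c*(4 - 3*I) - 12*I)/(c - 2)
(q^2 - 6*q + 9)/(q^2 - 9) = (q - 3)/(q + 3)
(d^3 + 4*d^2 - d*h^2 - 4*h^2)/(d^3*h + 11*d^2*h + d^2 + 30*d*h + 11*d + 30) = (d^3 + 4*d^2 - d*h^2 - 4*h^2)/(d^3*h + 11*d^2*h + d^2 + 30*d*h + 11*d + 30)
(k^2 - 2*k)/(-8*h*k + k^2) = (2 - k)/(8*h - k)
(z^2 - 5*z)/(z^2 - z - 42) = z*(5 - z)/(-z^2 + z + 42)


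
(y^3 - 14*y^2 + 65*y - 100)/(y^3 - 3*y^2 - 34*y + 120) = (y - 5)/(y + 6)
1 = 1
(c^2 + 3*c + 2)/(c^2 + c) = (c + 2)/c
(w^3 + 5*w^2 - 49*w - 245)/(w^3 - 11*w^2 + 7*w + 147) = (w^2 + 12*w + 35)/(w^2 - 4*w - 21)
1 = 1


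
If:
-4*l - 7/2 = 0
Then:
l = -7/8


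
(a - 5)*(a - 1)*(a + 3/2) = a^3 - 9*a^2/2 - 4*a + 15/2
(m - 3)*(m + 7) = m^2 + 4*m - 21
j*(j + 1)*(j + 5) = j^3 + 6*j^2 + 5*j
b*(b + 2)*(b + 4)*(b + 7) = b^4 + 13*b^3 + 50*b^2 + 56*b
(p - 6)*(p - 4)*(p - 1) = p^3 - 11*p^2 + 34*p - 24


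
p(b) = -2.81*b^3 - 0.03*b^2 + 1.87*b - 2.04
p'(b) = -8.43*b^2 - 0.06*b + 1.87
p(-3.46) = 107.53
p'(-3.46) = -98.84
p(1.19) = -4.59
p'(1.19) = -10.14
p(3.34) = -100.83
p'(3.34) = -92.37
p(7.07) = -983.35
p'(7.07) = -419.93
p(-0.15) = -2.31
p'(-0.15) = 1.69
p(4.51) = -251.99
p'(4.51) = -169.87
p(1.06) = -3.44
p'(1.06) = -7.67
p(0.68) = -1.67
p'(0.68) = -2.07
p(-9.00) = 2027.19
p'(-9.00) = -680.42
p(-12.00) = 4826.88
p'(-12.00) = -1211.33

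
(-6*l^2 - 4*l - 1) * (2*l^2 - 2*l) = -12*l^4 + 4*l^3 + 6*l^2 + 2*l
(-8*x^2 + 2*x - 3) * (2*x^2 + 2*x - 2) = -16*x^4 - 12*x^3 + 14*x^2 - 10*x + 6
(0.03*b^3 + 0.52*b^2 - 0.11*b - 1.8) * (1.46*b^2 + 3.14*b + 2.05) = 0.0438*b^5 + 0.8534*b^4 + 1.5337*b^3 - 1.9074*b^2 - 5.8775*b - 3.69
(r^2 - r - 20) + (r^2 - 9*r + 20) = 2*r^2 - 10*r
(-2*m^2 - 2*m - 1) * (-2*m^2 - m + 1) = 4*m^4 + 6*m^3 + 2*m^2 - m - 1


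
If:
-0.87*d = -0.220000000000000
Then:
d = 0.25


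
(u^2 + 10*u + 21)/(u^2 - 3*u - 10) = (u^2 + 10*u + 21)/(u^2 - 3*u - 10)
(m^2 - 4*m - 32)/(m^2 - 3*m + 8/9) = 9*(m^2 - 4*m - 32)/(9*m^2 - 27*m + 8)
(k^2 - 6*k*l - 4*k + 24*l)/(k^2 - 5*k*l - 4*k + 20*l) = (k - 6*l)/(k - 5*l)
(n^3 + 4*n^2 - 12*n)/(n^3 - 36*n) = (n - 2)/(n - 6)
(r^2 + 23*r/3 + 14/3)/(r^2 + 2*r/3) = (r + 7)/r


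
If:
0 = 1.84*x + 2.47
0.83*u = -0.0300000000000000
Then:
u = -0.04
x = -1.34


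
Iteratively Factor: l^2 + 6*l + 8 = (l + 2)*(l + 4)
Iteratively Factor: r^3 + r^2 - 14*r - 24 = (r + 3)*(r^2 - 2*r - 8) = (r - 4)*(r + 3)*(r + 2)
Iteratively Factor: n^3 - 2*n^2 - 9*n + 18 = (n - 2)*(n^2 - 9) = (n - 2)*(n + 3)*(n - 3)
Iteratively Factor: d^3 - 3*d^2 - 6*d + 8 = (d - 4)*(d^2 + d - 2) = (d - 4)*(d - 1)*(d + 2)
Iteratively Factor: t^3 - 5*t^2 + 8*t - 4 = (t - 1)*(t^2 - 4*t + 4) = (t - 2)*(t - 1)*(t - 2)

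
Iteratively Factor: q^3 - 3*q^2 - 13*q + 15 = (q + 3)*(q^2 - 6*q + 5) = (q - 5)*(q + 3)*(q - 1)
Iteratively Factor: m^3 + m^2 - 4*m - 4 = (m - 2)*(m^2 + 3*m + 2) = (m - 2)*(m + 2)*(m + 1)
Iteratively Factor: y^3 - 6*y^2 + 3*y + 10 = (y - 2)*(y^2 - 4*y - 5) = (y - 2)*(y + 1)*(y - 5)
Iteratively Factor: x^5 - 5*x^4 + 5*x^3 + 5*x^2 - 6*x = (x - 2)*(x^4 - 3*x^3 - x^2 + 3*x) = (x - 2)*(x + 1)*(x^3 - 4*x^2 + 3*x) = (x - 3)*(x - 2)*(x + 1)*(x^2 - x) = (x - 3)*(x - 2)*(x - 1)*(x + 1)*(x)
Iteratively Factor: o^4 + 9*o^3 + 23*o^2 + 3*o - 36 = (o + 3)*(o^3 + 6*o^2 + 5*o - 12) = (o + 3)*(o + 4)*(o^2 + 2*o - 3) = (o + 3)^2*(o + 4)*(o - 1)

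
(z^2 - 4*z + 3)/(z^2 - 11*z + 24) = (z - 1)/(z - 8)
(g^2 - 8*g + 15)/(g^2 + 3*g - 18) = (g - 5)/(g + 6)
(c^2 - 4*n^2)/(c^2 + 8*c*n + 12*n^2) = (c - 2*n)/(c + 6*n)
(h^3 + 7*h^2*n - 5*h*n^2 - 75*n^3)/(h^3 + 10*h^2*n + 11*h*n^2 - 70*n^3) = (h^2 + 2*h*n - 15*n^2)/(h^2 + 5*h*n - 14*n^2)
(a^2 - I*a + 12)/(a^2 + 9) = (a - 4*I)/(a - 3*I)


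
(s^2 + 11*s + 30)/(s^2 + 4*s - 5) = (s + 6)/(s - 1)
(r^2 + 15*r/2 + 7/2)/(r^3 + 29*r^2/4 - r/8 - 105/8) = 4*(2*r + 1)/(8*r^2 + 2*r - 15)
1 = 1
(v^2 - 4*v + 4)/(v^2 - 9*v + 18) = (v^2 - 4*v + 4)/(v^2 - 9*v + 18)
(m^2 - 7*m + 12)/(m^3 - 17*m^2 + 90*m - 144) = (m - 4)/(m^2 - 14*m + 48)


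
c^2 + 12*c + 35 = (c + 5)*(c + 7)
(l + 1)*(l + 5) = l^2 + 6*l + 5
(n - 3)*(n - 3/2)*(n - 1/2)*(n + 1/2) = n^4 - 9*n^3/2 + 17*n^2/4 + 9*n/8 - 9/8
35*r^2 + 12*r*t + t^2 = (5*r + t)*(7*r + t)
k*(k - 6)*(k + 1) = k^3 - 5*k^2 - 6*k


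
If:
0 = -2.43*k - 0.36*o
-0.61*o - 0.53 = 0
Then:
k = 0.13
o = -0.87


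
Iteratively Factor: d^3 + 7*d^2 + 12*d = (d + 3)*(d^2 + 4*d) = d*(d + 3)*(d + 4)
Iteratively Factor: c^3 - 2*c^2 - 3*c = (c - 3)*(c^2 + c) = (c - 3)*(c + 1)*(c)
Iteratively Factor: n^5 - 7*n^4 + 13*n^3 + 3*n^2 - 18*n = (n)*(n^4 - 7*n^3 + 13*n^2 + 3*n - 18) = n*(n - 3)*(n^3 - 4*n^2 + n + 6) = n*(n - 3)^2*(n^2 - n - 2) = n*(n - 3)^2*(n + 1)*(n - 2)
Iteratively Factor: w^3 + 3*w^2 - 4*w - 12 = (w + 2)*(w^2 + w - 6) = (w + 2)*(w + 3)*(w - 2)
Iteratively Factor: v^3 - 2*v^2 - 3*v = (v - 3)*(v^2 + v) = v*(v - 3)*(v + 1)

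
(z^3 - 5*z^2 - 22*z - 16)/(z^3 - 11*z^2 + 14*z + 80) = (z + 1)/(z - 5)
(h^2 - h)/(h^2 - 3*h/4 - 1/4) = 4*h/(4*h + 1)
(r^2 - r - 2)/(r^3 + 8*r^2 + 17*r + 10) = (r - 2)/(r^2 + 7*r + 10)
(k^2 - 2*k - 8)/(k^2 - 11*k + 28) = (k + 2)/(k - 7)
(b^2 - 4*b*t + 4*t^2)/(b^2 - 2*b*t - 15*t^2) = (-b^2 + 4*b*t - 4*t^2)/(-b^2 + 2*b*t + 15*t^2)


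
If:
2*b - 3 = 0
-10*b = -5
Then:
No Solution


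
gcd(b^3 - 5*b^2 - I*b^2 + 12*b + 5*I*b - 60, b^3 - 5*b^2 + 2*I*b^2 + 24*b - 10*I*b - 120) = b^2 + b*(-5 - 4*I) + 20*I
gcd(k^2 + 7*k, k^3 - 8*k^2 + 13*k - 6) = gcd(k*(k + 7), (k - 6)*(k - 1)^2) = 1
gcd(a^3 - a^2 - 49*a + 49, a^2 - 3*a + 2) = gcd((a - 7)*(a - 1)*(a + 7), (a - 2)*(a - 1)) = a - 1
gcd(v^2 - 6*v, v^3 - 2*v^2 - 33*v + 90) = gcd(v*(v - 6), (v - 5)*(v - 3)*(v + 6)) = 1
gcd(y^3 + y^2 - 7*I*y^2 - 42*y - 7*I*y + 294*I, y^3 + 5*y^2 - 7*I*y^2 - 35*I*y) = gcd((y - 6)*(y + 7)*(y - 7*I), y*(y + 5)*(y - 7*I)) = y - 7*I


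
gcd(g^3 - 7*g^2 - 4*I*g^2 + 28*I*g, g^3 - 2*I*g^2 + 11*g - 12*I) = g - 4*I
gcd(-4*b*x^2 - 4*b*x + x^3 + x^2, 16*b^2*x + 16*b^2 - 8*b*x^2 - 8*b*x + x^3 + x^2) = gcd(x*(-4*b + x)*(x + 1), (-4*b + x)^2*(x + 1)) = -4*b*x - 4*b + x^2 + x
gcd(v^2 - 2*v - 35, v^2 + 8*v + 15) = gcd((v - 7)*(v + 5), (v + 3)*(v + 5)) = v + 5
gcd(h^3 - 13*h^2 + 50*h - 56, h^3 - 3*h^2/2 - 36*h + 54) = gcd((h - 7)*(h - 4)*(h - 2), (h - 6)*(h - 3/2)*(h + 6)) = 1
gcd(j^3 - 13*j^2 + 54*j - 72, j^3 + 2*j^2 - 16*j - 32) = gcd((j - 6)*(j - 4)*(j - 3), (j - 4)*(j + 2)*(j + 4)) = j - 4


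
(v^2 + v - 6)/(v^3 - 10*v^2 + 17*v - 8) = (v^2 + v - 6)/(v^3 - 10*v^2 + 17*v - 8)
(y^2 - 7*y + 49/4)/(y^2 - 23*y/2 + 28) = (y - 7/2)/(y - 8)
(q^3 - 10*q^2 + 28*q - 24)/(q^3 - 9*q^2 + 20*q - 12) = (q - 2)/(q - 1)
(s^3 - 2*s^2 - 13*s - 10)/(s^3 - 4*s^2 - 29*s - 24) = (s^2 - 3*s - 10)/(s^2 - 5*s - 24)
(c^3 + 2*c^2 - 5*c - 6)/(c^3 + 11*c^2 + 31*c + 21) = (c - 2)/(c + 7)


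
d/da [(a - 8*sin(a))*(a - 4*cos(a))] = (a - 8*sin(a))*(4*sin(a) + 1) - (a - 4*cos(a))*(8*cos(a) - 1)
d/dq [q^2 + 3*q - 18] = 2*q + 3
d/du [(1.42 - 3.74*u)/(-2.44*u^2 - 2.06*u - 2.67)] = (-9.1256*u^2 + 6.9296*u + 12.911)/(5.9536*u^4 + 10.0528*u^3 + 17.2732*u^2 + 11.0004*u + 7.1289)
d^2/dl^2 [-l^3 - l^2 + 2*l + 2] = -6*l - 2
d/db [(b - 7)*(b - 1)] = 2*b - 8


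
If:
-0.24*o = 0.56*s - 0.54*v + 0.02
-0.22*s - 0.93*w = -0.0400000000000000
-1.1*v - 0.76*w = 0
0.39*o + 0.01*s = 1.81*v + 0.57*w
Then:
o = -0.09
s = -0.03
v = -0.03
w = 0.05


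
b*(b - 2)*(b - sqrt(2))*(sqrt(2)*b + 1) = sqrt(2)*b^4 - 2*sqrt(2)*b^3 - b^3 - sqrt(2)*b^2 + 2*b^2 + 2*sqrt(2)*b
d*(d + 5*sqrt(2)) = d^2 + 5*sqrt(2)*d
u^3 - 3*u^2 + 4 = (u - 2)^2*(u + 1)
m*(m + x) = m^2 + m*x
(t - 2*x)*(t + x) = t^2 - t*x - 2*x^2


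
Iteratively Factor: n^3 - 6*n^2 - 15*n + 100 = (n - 5)*(n^2 - n - 20) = (n - 5)*(n + 4)*(n - 5)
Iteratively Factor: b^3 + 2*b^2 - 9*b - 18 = (b + 3)*(b^2 - b - 6) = (b + 2)*(b + 3)*(b - 3)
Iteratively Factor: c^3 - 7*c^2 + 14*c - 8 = (c - 2)*(c^2 - 5*c + 4) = (c - 2)*(c - 1)*(c - 4)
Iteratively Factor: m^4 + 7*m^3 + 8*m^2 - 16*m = (m + 4)*(m^3 + 3*m^2 - 4*m) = (m - 1)*(m + 4)*(m^2 + 4*m) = m*(m - 1)*(m + 4)*(m + 4)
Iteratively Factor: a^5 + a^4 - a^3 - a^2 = (a)*(a^4 + a^3 - a^2 - a) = a^2*(a^3 + a^2 - a - 1) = a^2*(a - 1)*(a^2 + 2*a + 1) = a^2*(a - 1)*(a + 1)*(a + 1)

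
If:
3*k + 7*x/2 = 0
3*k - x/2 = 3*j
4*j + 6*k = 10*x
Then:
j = 0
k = 0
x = 0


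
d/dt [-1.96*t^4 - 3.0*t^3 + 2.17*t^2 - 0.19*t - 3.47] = -7.84*t^3 - 9.0*t^2 + 4.34*t - 0.19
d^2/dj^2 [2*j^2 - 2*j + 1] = 4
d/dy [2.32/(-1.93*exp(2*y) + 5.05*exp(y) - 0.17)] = (8.9552*exp(y) - 11.716)*exp(y)/(1.93*exp(2*y) - 5.05*exp(y) + 0.17)^2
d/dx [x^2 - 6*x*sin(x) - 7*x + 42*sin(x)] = -6*x*cos(x) + 2*x - 6*sin(x) + 42*cos(x) - 7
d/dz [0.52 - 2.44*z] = -2.44000000000000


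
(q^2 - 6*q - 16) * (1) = q^2 - 6*q - 16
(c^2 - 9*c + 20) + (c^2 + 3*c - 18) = 2*c^2 - 6*c + 2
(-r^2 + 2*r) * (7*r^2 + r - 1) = -7*r^4 + 13*r^3 + 3*r^2 - 2*r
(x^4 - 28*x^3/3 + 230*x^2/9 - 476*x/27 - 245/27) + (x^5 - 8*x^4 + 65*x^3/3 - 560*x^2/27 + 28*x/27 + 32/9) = x^5 - 7*x^4 + 37*x^3/3 + 130*x^2/27 - 448*x/27 - 149/27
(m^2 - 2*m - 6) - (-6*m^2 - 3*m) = 7*m^2 + m - 6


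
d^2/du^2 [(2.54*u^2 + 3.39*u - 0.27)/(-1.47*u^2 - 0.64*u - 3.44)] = (-9.87163799999999*u^3 + 80.56629*u^2 + 104.379408*u - 47.697328)/(3.176523*u^6 + 4.148928*u^5 + 24.106824*u^4 + 19.680256*u^3 + 56.413248*u^2 + 22.720512*u + 40.707584)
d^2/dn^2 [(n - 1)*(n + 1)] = 2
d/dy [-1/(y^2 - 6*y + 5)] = 2*(y - 3)/(y^2 - 6*y + 5)^2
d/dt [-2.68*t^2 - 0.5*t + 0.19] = -5.36*t - 0.5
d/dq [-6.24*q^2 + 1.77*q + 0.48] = 1.77 - 12.48*q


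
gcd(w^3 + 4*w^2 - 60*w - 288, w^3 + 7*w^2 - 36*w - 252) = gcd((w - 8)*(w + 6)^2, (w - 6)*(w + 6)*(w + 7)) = w + 6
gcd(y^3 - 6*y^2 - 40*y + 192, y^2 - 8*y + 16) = y - 4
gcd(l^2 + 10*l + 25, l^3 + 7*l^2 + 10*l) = l + 5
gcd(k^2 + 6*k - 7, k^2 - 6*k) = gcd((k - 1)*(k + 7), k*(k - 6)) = 1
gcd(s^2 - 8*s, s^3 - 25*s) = s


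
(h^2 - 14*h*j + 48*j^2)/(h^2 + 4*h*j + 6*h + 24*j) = (h^2 - 14*h*j + 48*j^2)/(h^2 + 4*h*j + 6*h + 24*j)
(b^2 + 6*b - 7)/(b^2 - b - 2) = (-b^2 - 6*b + 7)/(-b^2 + b + 2)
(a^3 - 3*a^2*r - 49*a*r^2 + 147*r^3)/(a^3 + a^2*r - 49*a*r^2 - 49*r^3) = (a - 3*r)/(a + r)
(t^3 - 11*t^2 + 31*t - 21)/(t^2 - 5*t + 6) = (t^2 - 8*t + 7)/(t - 2)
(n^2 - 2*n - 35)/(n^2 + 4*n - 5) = (n - 7)/(n - 1)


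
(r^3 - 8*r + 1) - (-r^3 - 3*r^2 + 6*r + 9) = 2*r^3 + 3*r^2 - 14*r - 8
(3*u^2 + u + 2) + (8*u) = 3*u^2 + 9*u + 2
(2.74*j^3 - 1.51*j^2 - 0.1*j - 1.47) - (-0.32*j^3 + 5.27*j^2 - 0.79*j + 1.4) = 3.06*j^3 - 6.78*j^2 + 0.69*j - 2.87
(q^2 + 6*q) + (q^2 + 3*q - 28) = 2*q^2 + 9*q - 28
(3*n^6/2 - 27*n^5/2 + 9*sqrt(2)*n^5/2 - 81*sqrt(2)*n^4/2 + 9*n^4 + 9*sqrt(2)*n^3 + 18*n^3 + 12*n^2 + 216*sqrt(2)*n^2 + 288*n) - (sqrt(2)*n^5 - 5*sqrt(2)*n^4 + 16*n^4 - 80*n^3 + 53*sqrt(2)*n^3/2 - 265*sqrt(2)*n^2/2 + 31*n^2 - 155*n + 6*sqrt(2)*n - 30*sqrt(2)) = 3*n^6/2 - 27*n^5/2 + 7*sqrt(2)*n^5/2 - 71*sqrt(2)*n^4/2 - 7*n^4 - 35*sqrt(2)*n^3/2 + 98*n^3 - 19*n^2 + 697*sqrt(2)*n^2/2 - 6*sqrt(2)*n + 443*n + 30*sqrt(2)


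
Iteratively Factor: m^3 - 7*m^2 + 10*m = (m)*(m^2 - 7*m + 10) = m*(m - 2)*(m - 5)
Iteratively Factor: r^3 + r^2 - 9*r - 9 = (r - 3)*(r^2 + 4*r + 3) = (r - 3)*(r + 3)*(r + 1)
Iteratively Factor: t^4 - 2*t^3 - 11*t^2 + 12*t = (t)*(t^3 - 2*t^2 - 11*t + 12) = t*(t + 3)*(t^2 - 5*t + 4) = t*(t - 4)*(t + 3)*(t - 1)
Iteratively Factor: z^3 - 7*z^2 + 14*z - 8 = (z - 4)*(z^2 - 3*z + 2) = (z - 4)*(z - 2)*(z - 1)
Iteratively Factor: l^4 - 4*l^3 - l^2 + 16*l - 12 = (l - 3)*(l^3 - l^2 - 4*l + 4) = (l - 3)*(l - 1)*(l^2 - 4) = (l - 3)*(l - 2)*(l - 1)*(l + 2)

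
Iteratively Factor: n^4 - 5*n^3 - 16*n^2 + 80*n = (n - 5)*(n^3 - 16*n) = n*(n - 5)*(n^2 - 16) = n*(n - 5)*(n - 4)*(n + 4)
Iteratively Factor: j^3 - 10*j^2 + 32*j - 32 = (j - 2)*(j^2 - 8*j + 16) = (j - 4)*(j - 2)*(j - 4)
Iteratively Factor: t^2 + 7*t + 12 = (t + 3)*(t + 4)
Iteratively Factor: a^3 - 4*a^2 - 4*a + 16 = (a - 2)*(a^2 - 2*a - 8) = (a - 2)*(a + 2)*(a - 4)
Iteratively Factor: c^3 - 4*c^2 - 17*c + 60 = (c - 5)*(c^2 + c - 12) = (c - 5)*(c - 3)*(c + 4)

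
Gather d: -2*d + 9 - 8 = 1 - 2*d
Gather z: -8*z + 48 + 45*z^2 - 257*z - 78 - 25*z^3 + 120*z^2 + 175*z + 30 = -25*z^3 + 165*z^2 - 90*z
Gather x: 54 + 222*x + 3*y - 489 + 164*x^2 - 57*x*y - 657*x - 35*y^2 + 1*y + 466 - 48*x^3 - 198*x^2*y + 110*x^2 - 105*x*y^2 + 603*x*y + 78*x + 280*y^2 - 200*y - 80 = -48*x^3 + x^2*(274 - 198*y) + x*(-105*y^2 + 546*y - 357) + 245*y^2 - 196*y - 49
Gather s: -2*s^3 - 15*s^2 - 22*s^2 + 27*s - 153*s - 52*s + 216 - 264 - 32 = -2*s^3 - 37*s^2 - 178*s - 80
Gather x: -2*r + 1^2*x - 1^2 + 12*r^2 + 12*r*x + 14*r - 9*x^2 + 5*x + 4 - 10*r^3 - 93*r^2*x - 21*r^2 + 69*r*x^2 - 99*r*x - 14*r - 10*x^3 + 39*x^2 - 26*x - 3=-10*r^3 - 9*r^2 - 2*r - 10*x^3 + x^2*(69*r + 30) + x*(-93*r^2 - 87*r - 20)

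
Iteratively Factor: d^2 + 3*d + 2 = (d + 2)*(d + 1)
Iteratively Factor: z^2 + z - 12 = (z - 3)*(z + 4)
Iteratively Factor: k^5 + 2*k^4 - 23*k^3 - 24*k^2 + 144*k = (k - 3)*(k^4 + 5*k^3 - 8*k^2 - 48*k) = (k - 3)^2*(k^3 + 8*k^2 + 16*k) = (k - 3)^2*(k + 4)*(k^2 + 4*k) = k*(k - 3)^2*(k + 4)*(k + 4)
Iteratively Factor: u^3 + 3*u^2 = (u)*(u^2 + 3*u) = u^2*(u + 3)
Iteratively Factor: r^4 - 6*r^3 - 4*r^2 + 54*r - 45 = (r - 5)*(r^3 - r^2 - 9*r + 9) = (r - 5)*(r + 3)*(r^2 - 4*r + 3) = (r - 5)*(r - 1)*(r + 3)*(r - 3)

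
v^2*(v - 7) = v^3 - 7*v^2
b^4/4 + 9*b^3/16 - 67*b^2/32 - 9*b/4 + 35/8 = (b/4 + 1/2)*(b - 2)*(b - 5/4)*(b + 7/2)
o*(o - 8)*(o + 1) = o^3 - 7*o^2 - 8*o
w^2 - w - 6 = (w - 3)*(w + 2)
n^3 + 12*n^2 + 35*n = n*(n + 5)*(n + 7)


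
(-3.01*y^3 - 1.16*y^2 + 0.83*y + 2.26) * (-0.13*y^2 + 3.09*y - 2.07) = 0.3913*y^5 - 9.1501*y^4 + 2.5384*y^3 + 4.6721*y^2 + 5.2653*y - 4.6782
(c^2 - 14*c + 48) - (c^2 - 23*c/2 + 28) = 20 - 5*c/2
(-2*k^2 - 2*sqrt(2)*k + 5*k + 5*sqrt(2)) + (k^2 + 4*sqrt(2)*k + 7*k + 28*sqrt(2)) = -k^2 + 2*sqrt(2)*k + 12*k + 33*sqrt(2)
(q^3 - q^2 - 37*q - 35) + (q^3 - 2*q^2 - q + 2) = 2*q^3 - 3*q^2 - 38*q - 33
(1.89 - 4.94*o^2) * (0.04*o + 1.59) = -0.1976*o^3 - 7.8546*o^2 + 0.0756*o + 3.0051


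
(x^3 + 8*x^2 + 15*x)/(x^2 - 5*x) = (x^2 + 8*x + 15)/(x - 5)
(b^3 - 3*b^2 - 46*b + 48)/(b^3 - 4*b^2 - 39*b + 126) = (b^2 - 9*b + 8)/(b^2 - 10*b + 21)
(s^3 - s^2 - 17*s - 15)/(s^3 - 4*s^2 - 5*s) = (s + 3)/s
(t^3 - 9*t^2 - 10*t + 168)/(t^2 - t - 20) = (t^2 - 13*t + 42)/(t - 5)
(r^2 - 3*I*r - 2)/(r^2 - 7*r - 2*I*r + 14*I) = (r - I)/(r - 7)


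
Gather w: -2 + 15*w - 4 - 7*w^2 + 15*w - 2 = -7*w^2 + 30*w - 8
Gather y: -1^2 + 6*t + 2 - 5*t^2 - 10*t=-5*t^2 - 4*t + 1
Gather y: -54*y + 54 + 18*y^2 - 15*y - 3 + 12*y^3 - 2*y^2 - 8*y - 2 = 12*y^3 + 16*y^2 - 77*y + 49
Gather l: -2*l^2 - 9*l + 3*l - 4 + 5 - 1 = -2*l^2 - 6*l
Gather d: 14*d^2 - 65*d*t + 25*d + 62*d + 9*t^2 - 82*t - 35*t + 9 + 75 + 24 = 14*d^2 + d*(87 - 65*t) + 9*t^2 - 117*t + 108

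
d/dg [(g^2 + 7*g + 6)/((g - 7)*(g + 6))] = -8/(g^2 - 14*g + 49)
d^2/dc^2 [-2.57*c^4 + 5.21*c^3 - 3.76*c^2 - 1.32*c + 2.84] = -30.84*c^2 + 31.26*c - 7.52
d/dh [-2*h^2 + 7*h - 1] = 7 - 4*h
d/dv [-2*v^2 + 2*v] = 2 - 4*v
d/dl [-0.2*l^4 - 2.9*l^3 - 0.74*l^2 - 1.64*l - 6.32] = -0.8*l^3 - 8.7*l^2 - 1.48*l - 1.64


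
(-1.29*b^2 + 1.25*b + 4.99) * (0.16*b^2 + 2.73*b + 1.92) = -0.2064*b^4 - 3.3217*b^3 + 1.7341*b^2 + 16.0227*b + 9.5808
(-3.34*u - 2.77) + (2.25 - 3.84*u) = -7.18*u - 0.52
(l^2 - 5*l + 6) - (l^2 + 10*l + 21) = -15*l - 15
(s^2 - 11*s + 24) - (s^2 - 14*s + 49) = 3*s - 25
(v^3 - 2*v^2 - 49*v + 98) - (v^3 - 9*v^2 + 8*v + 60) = 7*v^2 - 57*v + 38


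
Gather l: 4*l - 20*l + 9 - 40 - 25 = -16*l - 56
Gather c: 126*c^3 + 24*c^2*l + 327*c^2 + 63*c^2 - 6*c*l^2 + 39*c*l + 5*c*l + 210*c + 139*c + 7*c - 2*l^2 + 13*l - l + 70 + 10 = 126*c^3 + c^2*(24*l + 390) + c*(-6*l^2 + 44*l + 356) - 2*l^2 + 12*l + 80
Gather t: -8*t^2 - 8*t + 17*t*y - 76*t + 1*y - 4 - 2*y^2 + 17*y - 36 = -8*t^2 + t*(17*y - 84) - 2*y^2 + 18*y - 40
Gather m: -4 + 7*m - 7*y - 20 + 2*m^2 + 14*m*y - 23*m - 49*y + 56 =2*m^2 + m*(14*y - 16) - 56*y + 32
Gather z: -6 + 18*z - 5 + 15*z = 33*z - 11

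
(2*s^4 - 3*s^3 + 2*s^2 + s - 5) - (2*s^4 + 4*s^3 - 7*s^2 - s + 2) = -7*s^3 + 9*s^2 + 2*s - 7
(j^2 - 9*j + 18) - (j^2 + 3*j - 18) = 36 - 12*j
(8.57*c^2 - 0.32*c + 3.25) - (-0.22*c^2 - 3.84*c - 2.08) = 8.79*c^2 + 3.52*c + 5.33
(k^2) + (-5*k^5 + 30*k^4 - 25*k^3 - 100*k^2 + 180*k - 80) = -5*k^5 + 30*k^4 - 25*k^3 - 99*k^2 + 180*k - 80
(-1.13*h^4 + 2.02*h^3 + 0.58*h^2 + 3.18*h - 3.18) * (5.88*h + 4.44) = -6.6444*h^5 + 6.8604*h^4 + 12.3792*h^3 + 21.2736*h^2 - 4.5792*h - 14.1192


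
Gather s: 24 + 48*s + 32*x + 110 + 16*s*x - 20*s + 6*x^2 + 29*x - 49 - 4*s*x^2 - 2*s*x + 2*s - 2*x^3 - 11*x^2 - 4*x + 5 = s*(-4*x^2 + 14*x + 30) - 2*x^3 - 5*x^2 + 57*x + 90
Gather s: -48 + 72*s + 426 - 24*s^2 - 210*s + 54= -24*s^2 - 138*s + 432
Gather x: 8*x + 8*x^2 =8*x^2 + 8*x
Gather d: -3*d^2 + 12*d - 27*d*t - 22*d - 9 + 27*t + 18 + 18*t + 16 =-3*d^2 + d*(-27*t - 10) + 45*t + 25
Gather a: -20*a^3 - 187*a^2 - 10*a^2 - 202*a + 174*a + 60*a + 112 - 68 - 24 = -20*a^3 - 197*a^2 + 32*a + 20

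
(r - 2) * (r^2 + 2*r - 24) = r^3 - 28*r + 48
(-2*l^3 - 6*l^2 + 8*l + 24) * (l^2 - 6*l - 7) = -2*l^5 + 6*l^4 + 58*l^3 + 18*l^2 - 200*l - 168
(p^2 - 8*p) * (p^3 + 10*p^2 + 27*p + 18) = p^5 + 2*p^4 - 53*p^3 - 198*p^2 - 144*p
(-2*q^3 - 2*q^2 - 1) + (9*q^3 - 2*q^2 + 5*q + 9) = 7*q^3 - 4*q^2 + 5*q + 8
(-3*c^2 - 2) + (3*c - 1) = -3*c^2 + 3*c - 3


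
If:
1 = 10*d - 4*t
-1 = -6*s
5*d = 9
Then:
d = 9/5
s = 1/6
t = 17/4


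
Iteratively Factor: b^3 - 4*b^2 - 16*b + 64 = (b + 4)*(b^2 - 8*b + 16) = (b - 4)*(b + 4)*(b - 4)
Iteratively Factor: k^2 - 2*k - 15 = (k - 5)*(k + 3)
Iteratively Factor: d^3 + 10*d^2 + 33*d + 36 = (d + 3)*(d^2 + 7*d + 12) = (d + 3)^2*(d + 4)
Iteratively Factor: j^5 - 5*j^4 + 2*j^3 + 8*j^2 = (j + 1)*(j^4 - 6*j^3 + 8*j^2) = j*(j + 1)*(j^3 - 6*j^2 + 8*j) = j*(j - 4)*(j + 1)*(j^2 - 2*j) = j^2*(j - 4)*(j + 1)*(j - 2)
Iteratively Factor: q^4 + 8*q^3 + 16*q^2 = (q)*(q^3 + 8*q^2 + 16*q) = q^2*(q^2 + 8*q + 16) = q^2*(q + 4)*(q + 4)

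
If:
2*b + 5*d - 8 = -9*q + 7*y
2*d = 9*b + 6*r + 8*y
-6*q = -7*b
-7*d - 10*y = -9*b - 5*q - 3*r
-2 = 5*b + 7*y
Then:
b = 12/155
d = 144/155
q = 14/155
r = 422/651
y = -74/217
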